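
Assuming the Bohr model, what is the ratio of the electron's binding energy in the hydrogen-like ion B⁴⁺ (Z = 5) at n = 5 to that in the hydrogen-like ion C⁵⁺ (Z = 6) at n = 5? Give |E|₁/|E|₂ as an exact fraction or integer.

25/36

|E| ∝ Z^2 · n^-2
|E|₁/|E|₂ = (5/6)^2 · (5/5)^-2 = 25/36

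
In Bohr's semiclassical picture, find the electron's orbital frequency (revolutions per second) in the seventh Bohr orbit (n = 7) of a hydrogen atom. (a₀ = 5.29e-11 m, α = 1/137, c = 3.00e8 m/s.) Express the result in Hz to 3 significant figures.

1.92e13 Hz

r = n²a₀/Z = 2.59e-9 m, v = Zαc/n = 3.13e5 m/s
f = v/(2πr) = 1.92e13 Hz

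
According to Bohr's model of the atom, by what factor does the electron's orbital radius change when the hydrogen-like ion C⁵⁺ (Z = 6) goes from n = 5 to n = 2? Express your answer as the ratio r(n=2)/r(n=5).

r ∝ Z^-1 · n^2; with Z fixed, r ∝ n^2.
r(n=2)/r(n=5) = (2/5)^2 = 4/25

4/25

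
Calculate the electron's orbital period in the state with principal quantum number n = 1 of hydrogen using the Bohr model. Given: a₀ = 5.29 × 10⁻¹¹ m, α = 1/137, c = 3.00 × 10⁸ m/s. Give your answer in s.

1.52 × 10⁻¹⁶ s

r = n²a₀/Z = 1²·5.29 × 10⁻¹¹/1 = 5.29 × 10⁻¹¹ m
v = Zαc/n = 1·0.00730·3.00 × 10⁸/1 = 2.19 × 10⁶ m/s
T = 2πr/v = 1.52 × 10⁻¹⁶ s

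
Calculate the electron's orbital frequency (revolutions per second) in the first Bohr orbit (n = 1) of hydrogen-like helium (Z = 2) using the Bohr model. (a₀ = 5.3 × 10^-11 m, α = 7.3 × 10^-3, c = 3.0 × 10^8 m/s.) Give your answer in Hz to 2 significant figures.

2.6 × 10^16 Hz

r = n²a₀/Z = 2.6 × 10^-11 m, v = Zαc/n = 4.4 × 10^6 m/s
f = v/(2πr) = 2.6 × 10^16 Hz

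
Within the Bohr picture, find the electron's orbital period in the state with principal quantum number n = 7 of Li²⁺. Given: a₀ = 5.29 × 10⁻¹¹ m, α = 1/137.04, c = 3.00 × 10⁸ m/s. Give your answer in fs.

r = n²a₀/Z = 7²·5.29 × 10⁻¹¹/3 = 8.64 × 10⁻¹⁰ m
v = Zαc/n = 3·0.00730·3.00 × 10⁸/7 = 9.38 × 10⁵ m/s
T = 2πr/v = 5.79 × 10⁻¹⁵ s = 5.79 fs

5.79 fs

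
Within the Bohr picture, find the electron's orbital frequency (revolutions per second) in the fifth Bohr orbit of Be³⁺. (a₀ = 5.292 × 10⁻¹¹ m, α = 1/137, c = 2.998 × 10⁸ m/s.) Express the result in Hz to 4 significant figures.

8.424 × 10¹⁴ Hz

r = n²a₀/Z = 3.308 × 10⁻¹⁰ m, v = Zαc/n = 1.751 × 10⁶ m/s
f = v/(2πr) = 8.424 × 10¹⁴ Hz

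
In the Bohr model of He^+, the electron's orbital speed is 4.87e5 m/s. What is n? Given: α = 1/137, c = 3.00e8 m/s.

v_n = Zαc/n ⇒ n = Zαc/v = 2 × 0.00730 × 3.00e8 / 4.87e5 ≈ 8.99
n = 9

9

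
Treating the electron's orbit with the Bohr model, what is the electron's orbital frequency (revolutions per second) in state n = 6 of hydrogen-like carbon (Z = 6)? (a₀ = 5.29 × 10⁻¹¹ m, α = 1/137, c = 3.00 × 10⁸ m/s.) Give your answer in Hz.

r = n²a₀/Z = 3.17 × 10⁻¹⁰ m, v = Zαc/n = 2.19 × 10⁶ m/s
f = v/(2πr) = 1.10 × 10¹⁵ Hz

1.10 × 10¹⁵ Hz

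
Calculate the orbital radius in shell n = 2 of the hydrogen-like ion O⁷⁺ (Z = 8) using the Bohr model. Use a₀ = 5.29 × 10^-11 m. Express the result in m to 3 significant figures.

r_n = n²a₀/Z = 2² × 5.29 × 10^-11 / 8
    = 4 × 5.29 × 10^-11 / 8 = 2.65 × 10^-11 m

2.65 × 10^-11 m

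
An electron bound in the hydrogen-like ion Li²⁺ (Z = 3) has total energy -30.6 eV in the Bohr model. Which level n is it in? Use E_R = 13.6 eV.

E_n = −E_R Z²/n² ⇒ n² = E_R Z²/(−E_n) = 13.6 × 3² / 30.6 ≈ 4.00
n = 2

2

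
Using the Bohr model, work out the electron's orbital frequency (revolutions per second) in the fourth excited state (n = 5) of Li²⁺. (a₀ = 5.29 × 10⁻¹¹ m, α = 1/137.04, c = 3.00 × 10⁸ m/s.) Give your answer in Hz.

4.74 × 10¹⁴ Hz

r = n²a₀/Z = 4.41 × 10⁻¹⁰ m, v = Zαc/n = 1.31 × 10⁶ m/s
f = v/(2πr) = 4.74 × 10¹⁴ Hz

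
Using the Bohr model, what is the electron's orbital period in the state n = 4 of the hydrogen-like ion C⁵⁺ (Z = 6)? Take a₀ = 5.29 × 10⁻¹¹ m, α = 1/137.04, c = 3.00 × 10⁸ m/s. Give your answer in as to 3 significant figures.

r = n²a₀/Z = 4²·5.29 × 10⁻¹¹/6 = 1.41 × 10⁻¹⁰ m
v = Zαc/n = 6·0.00730·3.00 × 10⁸/4 = 3.28 × 10⁶ m/s
T = 2πr/v = 2.70 × 10⁻¹⁶ s = 270 as

270 as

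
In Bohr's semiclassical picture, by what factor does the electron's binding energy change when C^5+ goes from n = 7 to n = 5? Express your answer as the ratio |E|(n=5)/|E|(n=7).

49/25

|E| ∝ Z^2 · n^-2; with Z fixed, |E| ∝ n^-2.
|E|(n=5)/|E|(n=7) = (5/7)^-2 = 49/25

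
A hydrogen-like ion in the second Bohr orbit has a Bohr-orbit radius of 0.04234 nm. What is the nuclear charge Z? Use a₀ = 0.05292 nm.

r_n = n²a₀/Z ⇒ Z = n²a₀/r = 2² × 0.05292 / 0.04234 ≈ 5.00
Z = 5

5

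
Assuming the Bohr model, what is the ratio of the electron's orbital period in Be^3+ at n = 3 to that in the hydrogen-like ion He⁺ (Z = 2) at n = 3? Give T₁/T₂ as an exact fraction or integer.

1/4

T ∝ Z^-2 · n^3
T₁/T₂ = (4/2)^-2 · (3/3)^3 = 1/4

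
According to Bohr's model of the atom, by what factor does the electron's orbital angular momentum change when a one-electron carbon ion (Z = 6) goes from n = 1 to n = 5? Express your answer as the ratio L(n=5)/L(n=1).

5

L = nℏ depends only on n, so L ∝ n.
L(n=5)/L(n=1) = (5/1)^1 = 5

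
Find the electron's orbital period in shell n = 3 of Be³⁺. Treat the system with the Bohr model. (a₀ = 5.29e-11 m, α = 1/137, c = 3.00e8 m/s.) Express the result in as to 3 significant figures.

r = n²a₀/Z = 3²·5.29e-11/4 = 1.19e-10 m
v = Zαc/n = 4·0.00730·3.00e8/3 = 2.92e6 m/s
T = 2πr/v = 2.56e-16 s = 256 as

256 as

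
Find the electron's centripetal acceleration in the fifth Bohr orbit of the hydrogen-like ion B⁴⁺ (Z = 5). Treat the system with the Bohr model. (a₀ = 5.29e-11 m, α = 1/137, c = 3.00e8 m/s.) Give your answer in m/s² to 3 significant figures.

r = n²a₀/Z = 2.64e-10 m, v = Zαc/n = 2.19e6 m/s
a = v²/r = (2.19e6)² / 2.64e-10 = 1.81e22 m/s²

1.81e22 m/s²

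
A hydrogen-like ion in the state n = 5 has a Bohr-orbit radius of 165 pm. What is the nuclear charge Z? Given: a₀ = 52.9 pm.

8

r_n = n²a₀/Z ⇒ Z = n²a₀/r = 5² × 52.9 / 165 ≈ 8.02
Z = 8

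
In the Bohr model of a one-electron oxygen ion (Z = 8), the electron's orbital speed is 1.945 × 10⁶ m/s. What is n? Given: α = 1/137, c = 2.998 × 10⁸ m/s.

v_n = Zαc/n ⇒ n = Zαc/v = 8 × 0.007299 × 2.998 × 10⁸ / 1.945 × 10⁶ ≈ 9.00
n = 9

9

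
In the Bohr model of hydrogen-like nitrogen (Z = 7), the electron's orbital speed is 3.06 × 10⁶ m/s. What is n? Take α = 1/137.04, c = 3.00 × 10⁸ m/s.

5

v_n = Zαc/n ⇒ n = Zαc/v = 7 × 0.00730 × 3.00 × 10⁸ / 3.06 × 10⁶ ≈ 5.01
n = 5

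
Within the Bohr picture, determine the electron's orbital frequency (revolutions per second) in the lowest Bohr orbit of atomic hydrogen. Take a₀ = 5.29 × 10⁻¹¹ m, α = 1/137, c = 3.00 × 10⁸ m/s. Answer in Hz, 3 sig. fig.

6.59 × 10¹⁵ Hz

r = n²a₀/Z = 5.29 × 10⁻¹¹ m, v = Zαc/n = 2.19 × 10⁶ m/s
f = v/(2πr) = 6.59 × 10¹⁵ Hz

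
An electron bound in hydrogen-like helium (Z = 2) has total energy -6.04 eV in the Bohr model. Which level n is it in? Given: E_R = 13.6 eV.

3

E_n = −E_R Z²/n² ⇒ n² = E_R Z²/(−E_n) = 13.6 × 2² / 6.04 ≈ 9.01
n = 3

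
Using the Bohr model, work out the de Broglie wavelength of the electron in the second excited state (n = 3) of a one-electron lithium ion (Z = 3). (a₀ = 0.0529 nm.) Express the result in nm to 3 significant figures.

The Bohr quantisation condition is nλ = 2πr_n.
r_n = n²a₀/Z = 0.159 nm
λ = 2πr_n/n = 2π·0.159/3 = 0.332 nm

0.332 nm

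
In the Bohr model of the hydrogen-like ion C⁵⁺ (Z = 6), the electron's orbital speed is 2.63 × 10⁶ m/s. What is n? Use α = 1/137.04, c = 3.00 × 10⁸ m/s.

5

v_n = Zαc/n ⇒ n = Zαc/v = 6 × 0.00730 × 3.00 × 10⁸ / 2.63 × 10⁶ ≈ 4.99
n = 5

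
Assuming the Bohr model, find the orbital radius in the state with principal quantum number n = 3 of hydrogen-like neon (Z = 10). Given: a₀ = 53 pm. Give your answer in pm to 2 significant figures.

r_n = n²a₀/Z = 3² × 53 / 10
    = 9 × 53 / 10 = 48 pm

48 pm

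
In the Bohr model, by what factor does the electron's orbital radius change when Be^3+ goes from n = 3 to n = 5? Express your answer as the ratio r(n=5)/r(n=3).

r ∝ Z^-1 · n^2; with Z fixed, r ∝ n^2.
r(n=5)/r(n=3) = (5/3)^2 = 25/9

25/9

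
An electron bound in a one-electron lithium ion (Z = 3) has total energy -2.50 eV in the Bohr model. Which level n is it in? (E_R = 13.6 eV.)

7

E_n = −E_R Z²/n² ⇒ n² = E_R Z²/(−E_n) = 13.6 × 3² / 2.50 ≈ 48.96
n = 7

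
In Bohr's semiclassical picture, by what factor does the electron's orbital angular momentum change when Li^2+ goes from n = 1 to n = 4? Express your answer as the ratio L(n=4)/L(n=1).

4

L = nℏ depends only on n, so L ∝ n.
L(n=4)/L(n=1) = (4/1)^1 = 4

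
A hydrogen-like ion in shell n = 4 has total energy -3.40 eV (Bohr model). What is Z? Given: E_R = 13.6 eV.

E_n = −E_R Z²/n² ⇒ Z² = −E_n n²/E_R = 3.40 × 4² / 13.6 ≈ 4.00
Z = 2

2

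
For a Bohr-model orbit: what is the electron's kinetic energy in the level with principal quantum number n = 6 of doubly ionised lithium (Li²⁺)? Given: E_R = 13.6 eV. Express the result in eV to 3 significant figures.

For a Coulomb orbit the virial theorem gives K = −E_n.
E_n = −E_R·Z²/n², so K = E_R·Z²/n² = 13.6 × 3²/6² = 3.40 eV

3.40 eV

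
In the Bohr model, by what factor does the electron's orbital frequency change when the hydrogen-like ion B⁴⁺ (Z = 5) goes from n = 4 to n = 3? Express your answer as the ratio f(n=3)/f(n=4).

f ∝ Z^2 · n^-3; with Z fixed, f ∝ n^-3.
f(n=3)/f(n=4) = (3/4)^-3 = 64/27

64/27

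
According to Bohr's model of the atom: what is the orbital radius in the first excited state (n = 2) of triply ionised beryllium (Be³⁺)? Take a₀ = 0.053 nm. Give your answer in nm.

0.053 nm

r_n = n²a₀/Z = 2² × 0.053 / 4
    = 4 × 0.053 / 4 = 0.053 nm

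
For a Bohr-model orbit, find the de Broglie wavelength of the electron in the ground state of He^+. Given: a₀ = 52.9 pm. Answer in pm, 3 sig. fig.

166 pm

The Bohr quantisation condition is nλ = 2πr_n.
r_n = n²a₀/Z = 26.4 pm
λ = 2πr_n/n = 2π·26.4/1 = 166 pm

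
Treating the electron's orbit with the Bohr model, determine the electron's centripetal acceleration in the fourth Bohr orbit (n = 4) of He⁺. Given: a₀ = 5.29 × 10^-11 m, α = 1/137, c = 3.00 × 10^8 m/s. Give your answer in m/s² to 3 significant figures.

2.83 × 10^21 m/s²

r = n²a₀/Z = 4.23 × 10^-10 m, v = Zαc/n = 1.09 × 10^6 m/s
a = v²/r = (1.09 × 10^6)² / 4.23 × 10^-10 = 2.83 × 10^21 m/s²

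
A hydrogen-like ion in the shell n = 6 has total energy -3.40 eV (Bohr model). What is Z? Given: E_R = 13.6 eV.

E_n = −E_R Z²/n² ⇒ Z² = −E_n n²/E_R = 3.40 × 6² / 13.6 ≈ 9.00
Z = 3

3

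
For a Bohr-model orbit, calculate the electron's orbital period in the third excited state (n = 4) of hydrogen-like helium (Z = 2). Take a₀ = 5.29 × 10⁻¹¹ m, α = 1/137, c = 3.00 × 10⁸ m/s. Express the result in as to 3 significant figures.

r = n²a₀/Z = 4²·5.29 × 10⁻¹¹/2 = 4.23 × 10⁻¹⁰ m
v = Zαc/n = 2·0.00730·3.00 × 10⁸/4 = 1.09 × 10⁶ m/s
T = 2πr/v = 2.43 × 10⁻¹⁵ s = 2430 as

2430 as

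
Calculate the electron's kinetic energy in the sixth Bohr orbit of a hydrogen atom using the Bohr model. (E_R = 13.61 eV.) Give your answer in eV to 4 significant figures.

0.3781 eV

For a Coulomb orbit the virial theorem gives K = −E_n.
E_n = −E_R·Z²/n², so K = E_R·Z²/n² = 13.61 × 1²/6² = 0.3781 eV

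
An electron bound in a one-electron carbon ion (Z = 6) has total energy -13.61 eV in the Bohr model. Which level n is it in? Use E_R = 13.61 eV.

6

E_n = −E_R Z²/n² ⇒ n² = E_R Z²/(−E_n) = 13.61 × 6² / 13.61 ≈ 36.00
n = 6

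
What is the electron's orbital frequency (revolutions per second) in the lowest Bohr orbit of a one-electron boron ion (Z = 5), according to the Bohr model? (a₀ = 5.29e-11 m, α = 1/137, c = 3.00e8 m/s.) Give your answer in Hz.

r = n²a₀/Z = 1.06e-11 m, v = Zαc/n = 1.09e7 m/s
f = v/(2πr) = 1.65e17 Hz

1.65e17 Hz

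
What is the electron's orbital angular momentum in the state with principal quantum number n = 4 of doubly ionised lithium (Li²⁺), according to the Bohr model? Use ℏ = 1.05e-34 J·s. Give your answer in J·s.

L_n = nℏ = 4 × 1.05e-34 = 4.20e-34 J·s

4.20e-34 J·s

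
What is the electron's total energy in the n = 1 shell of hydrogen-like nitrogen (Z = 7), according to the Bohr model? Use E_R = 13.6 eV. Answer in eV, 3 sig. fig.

E_n = −E_R·Z²/n² = −13.6 × 7²/1² = -666 eV

-666 eV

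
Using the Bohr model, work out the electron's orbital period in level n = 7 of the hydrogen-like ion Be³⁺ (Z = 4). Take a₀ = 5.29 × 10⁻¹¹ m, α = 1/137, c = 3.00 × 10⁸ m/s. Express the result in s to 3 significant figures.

r = n²a₀/Z = 7²·5.29 × 10⁻¹¹/4 = 6.48 × 10⁻¹⁰ m
v = Zαc/n = 4·0.00730·3.00 × 10⁸/7 = 1.25 × 10⁶ m/s
T = 2πr/v = 3.25 × 10⁻¹⁵ s

3.25 × 10⁻¹⁵ s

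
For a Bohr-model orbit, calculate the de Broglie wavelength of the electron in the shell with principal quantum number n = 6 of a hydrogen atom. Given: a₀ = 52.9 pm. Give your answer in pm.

1990 pm

The Bohr quantisation condition is nλ = 2πr_n.
r_n = n²a₀/Z = 1900 pm
λ = 2πr_n/n = 2π·1900/6 = 1990 pm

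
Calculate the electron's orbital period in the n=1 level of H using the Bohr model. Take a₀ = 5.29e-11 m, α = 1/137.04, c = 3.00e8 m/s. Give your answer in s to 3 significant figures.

1.52e-16 s

r = n²a₀/Z = 1²·5.29e-11/1 = 5.29e-11 m
v = Zαc/n = 1·0.00730·3.00e8/1 = 2.19e6 m/s
T = 2πr/v = 1.52e-16 s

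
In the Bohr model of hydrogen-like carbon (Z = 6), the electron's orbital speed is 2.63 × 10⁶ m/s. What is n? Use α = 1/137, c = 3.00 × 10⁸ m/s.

v_n = Zαc/n ⇒ n = Zαc/v = 6 × 0.00730 × 3.00 × 10⁸ / 2.63 × 10⁶ ≈ 5.00
n = 5

5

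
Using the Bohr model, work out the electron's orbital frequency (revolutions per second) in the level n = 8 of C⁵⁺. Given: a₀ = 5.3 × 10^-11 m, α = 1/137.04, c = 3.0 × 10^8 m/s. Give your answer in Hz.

r = n²a₀/Z = 5.7 × 10^-10 m, v = Zαc/n = 1.6 × 10^6 m/s
f = v/(2πr) = 4.6 × 10^14 Hz

4.6 × 10^14 Hz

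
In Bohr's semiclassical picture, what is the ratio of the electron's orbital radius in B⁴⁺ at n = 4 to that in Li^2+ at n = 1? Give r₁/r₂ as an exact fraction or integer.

r ∝ Z^-1 · n^2
r₁/r₂ = (5/3)^-1 · (4/1)^2 = 48/5

48/5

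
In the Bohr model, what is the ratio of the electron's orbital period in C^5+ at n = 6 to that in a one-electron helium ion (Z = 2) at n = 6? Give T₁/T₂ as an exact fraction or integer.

T ∝ Z^-2 · n^3
T₁/T₂ = (6/2)^-2 · (6/6)^3 = 1/9

1/9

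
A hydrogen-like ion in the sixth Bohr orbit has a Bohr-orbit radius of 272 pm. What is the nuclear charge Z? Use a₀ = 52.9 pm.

7

r_n = n²a₀/Z ⇒ Z = n²a₀/r = 6² × 52.9 / 272 ≈ 7.00
Z = 7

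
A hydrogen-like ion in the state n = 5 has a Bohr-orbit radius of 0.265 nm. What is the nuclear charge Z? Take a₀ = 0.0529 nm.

r_n = n²a₀/Z ⇒ Z = n²a₀/r = 5² × 0.0529 / 0.265 ≈ 4.99
Z = 5

5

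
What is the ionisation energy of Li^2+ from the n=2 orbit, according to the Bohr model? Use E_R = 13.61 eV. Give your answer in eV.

30.62 eV

E_n = −E_R·Z²/n² = −13.61 × 3²/2² eV = -30.62 eV
Ionisation energy = −E_n = 30.62 eV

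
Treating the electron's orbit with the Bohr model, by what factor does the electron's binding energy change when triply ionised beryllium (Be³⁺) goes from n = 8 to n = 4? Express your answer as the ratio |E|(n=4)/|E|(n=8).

4

|E| ∝ Z^2 · n^-2; with Z fixed, |E| ∝ n^-2.
|E|(n=4)/|E|(n=8) = (4/8)^-2 = 4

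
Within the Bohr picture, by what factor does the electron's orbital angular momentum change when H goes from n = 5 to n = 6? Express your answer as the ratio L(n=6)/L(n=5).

L = nℏ depends only on n, so L ∝ n.
L(n=6)/L(n=5) = (6/5)^1 = 6/5

6/5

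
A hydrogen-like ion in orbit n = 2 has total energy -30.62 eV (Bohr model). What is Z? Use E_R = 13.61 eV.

3

E_n = −E_R Z²/n² ⇒ Z² = −E_n n²/E_R = 30.62 × 2² / 13.61 ≈ 9.00
Z = 3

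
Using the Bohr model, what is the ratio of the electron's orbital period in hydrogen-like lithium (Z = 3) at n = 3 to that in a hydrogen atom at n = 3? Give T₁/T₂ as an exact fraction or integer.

T ∝ Z^-2 · n^3
T₁/T₂ = (3/1)^-2 · (3/3)^3 = 1/9

1/9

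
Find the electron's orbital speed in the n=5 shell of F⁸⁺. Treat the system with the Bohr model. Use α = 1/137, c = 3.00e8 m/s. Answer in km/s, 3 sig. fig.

3940 km/s

v_n = Zαc/n = 9 × 0.00730 × 3.00e8 / 5
    = 3940 km/s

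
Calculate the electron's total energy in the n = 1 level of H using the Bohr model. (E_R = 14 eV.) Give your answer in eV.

-14 eV

E_n = −E_R·Z²/n² = −14 × 1²/1² = -14 eV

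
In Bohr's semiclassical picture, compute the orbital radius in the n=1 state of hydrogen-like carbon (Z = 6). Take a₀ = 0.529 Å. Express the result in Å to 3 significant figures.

r_n = n²a₀/Z = 1² × 0.529 / 6
    = 1 × 0.529 / 6 = 0.0882 Å

0.0882 Å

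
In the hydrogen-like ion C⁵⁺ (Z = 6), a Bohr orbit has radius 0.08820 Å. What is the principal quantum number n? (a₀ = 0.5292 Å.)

1

r_n = n²a₀/Z ⇒ n² = rZ/a₀ = 0.08820 × 6 / 0.5292 ≈ 1.00
n = 1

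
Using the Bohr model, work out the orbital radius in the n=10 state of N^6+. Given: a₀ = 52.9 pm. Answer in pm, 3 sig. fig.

r_n = n²a₀/Z = 10² × 52.9 / 7
    = 100 × 52.9 / 7 = 756 pm

756 pm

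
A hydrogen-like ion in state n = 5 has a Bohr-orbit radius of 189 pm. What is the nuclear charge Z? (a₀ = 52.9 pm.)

r_n = n²a₀/Z ⇒ Z = n²a₀/r = 5² × 52.9 / 189 ≈ 7.00
Z = 7

7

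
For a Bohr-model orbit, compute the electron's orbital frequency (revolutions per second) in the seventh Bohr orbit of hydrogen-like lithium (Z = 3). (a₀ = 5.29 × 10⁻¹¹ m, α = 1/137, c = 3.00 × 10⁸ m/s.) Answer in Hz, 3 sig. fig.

1.73 × 10¹⁴ Hz

r = n²a₀/Z = 8.64 × 10⁻¹⁰ m, v = Zαc/n = 9.38 × 10⁵ m/s
f = v/(2πr) = 1.73 × 10¹⁴ Hz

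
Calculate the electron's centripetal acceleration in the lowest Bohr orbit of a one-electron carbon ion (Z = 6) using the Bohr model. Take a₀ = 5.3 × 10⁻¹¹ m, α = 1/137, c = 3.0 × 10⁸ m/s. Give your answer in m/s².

2.0 × 10²⁵ m/s²

r = n²a₀/Z = 8.8 × 10⁻¹² m, v = Zαc/n = 1.3 × 10⁷ m/s
a = v²/r = (1.3 × 10⁷)² / 8.8 × 10⁻¹² = 2.0 × 10²⁵ m/s²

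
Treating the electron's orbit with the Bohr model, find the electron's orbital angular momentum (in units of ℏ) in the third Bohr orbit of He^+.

L_n = nℏ, so L/ℏ = n = 3.

3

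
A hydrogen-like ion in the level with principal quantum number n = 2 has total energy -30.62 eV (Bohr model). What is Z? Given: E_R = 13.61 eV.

E_n = −E_R Z²/n² ⇒ Z² = −E_n n²/E_R = 30.62 × 2² / 13.61 ≈ 9.00
Z = 3

3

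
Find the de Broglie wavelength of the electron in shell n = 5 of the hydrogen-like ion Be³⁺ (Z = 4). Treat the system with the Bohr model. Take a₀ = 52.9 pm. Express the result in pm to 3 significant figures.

The Bohr quantisation condition is nλ = 2πr_n.
r_n = n²a₀/Z = 331 pm
λ = 2πr_n/n = 2π·331/5 = 415 pm

415 pm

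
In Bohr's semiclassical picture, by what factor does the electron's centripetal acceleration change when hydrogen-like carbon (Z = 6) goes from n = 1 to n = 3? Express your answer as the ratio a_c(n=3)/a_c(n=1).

1/81

a_c ∝ Z^3 · n^-4; with Z fixed, a_c ∝ n^-4.
a_c(n=3)/a_c(n=1) = (3/1)^-4 = 1/81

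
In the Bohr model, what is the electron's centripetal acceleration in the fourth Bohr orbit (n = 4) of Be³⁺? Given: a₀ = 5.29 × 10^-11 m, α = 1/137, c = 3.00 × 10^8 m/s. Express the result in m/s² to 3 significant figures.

r = n²a₀/Z = 2.12 × 10^-10 m, v = Zαc/n = 2.19 × 10^6 m/s
a = v²/r = (2.19 × 10^6)² / 2.12 × 10^-10 = 2.27 × 10^22 m/s²

2.27 × 10^22 m/s²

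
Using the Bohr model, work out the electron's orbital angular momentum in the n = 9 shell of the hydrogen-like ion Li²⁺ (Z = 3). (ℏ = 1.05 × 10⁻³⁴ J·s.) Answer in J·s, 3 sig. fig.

L_n = nℏ = 9 × 1.05 × 10⁻³⁴ = 9.45 × 10⁻³⁴ J·s

9.45 × 10⁻³⁴ J·s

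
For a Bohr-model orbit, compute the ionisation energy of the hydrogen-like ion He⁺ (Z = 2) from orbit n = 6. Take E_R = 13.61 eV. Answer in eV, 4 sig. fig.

1.512 eV

E_n = −E_R·Z²/n² = −13.61 × 2²/6² eV = -1.512 eV
Ionisation energy = −E_n = 1.512 eV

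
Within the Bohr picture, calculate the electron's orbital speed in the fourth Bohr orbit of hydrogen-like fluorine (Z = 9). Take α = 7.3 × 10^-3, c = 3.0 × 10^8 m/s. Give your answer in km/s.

4900 km/s

v_n = Zαc/n = 9 × 0.0073 × 3.0 × 10^8 / 4
    = 4900 km/s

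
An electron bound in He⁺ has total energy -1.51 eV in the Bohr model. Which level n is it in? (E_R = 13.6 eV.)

6

E_n = −E_R Z²/n² ⇒ n² = E_R Z²/(−E_n) = 13.6 × 2² / 1.51 ≈ 36.03
n = 6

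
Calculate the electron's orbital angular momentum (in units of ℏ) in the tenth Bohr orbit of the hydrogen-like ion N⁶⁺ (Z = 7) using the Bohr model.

10

L_n = nℏ, so L/ℏ = n = 10.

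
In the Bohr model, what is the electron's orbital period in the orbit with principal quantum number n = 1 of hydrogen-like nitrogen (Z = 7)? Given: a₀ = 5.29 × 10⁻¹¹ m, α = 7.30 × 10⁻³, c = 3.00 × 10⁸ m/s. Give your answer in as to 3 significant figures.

r = n²a₀/Z = 1²·5.29 × 10⁻¹¹/7 = 7.56 × 10⁻¹² m
v = Zαc/n = 7·0.00730·3.00 × 10⁸/1 = 1.53 × 10⁷ m/s
T = 2πr/v = 3.10 × 10⁻¹⁸ s = 3.10 as

3.10 as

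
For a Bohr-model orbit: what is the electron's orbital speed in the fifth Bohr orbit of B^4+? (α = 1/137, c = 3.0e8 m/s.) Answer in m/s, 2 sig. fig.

2.2e6 m/s

v_n = Zαc/n = 5 × 0.0073 × 3.0e8 / 5
    = 2.2e6 m/s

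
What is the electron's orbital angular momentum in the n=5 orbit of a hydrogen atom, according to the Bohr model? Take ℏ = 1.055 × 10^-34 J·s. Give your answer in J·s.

5.275 × 10^-34 J·s

L_n = nℏ = 5 × 1.055 × 10^-34 = 5.275 × 10^-34 J·s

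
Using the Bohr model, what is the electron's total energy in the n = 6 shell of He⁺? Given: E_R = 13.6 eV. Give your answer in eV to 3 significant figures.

E_n = −E_R·Z²/n² = −13.6 × 2²/6² = -1.51 eV

-1.51 eV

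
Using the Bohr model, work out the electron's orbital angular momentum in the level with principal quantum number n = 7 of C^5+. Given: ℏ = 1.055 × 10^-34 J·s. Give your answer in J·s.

7.385 × 10^-34 J·s

L_n = nℏ = 7 × 1.055 × 10^-34 = 7.385 × 10^-34 J·s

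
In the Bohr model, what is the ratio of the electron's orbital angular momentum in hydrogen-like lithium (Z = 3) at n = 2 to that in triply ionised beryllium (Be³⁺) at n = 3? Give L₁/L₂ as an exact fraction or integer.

2/3

L = nℏ is independent of Z.
L₁/L₂ = n₁/n₂ = 2/3 = 2/3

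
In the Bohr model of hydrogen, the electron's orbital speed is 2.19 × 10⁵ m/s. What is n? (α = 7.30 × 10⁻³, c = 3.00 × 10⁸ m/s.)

10

v_n = Zαc/n ⇒ n = Zαc/v = 1 × 0.00730 × 3.00 × 10⁸ / 2.19 × 10⁵ ≈ 10.00
n = 10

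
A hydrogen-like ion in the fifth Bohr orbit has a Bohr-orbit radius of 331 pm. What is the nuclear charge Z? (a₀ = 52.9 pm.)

4

r_n = n²a₀/Z ⇒ Z = n²a₀/r = 5² × 52.9 / 331 ≈ 4.00
Z = 4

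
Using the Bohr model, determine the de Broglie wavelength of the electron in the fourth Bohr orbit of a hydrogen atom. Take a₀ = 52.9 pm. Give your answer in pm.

1330 pm

The Bohr quantisation condition is nλ = 2πr_n.
r_n = n²a₀/Z = 846 pm
λ = 2πr_n/n = 2π·846/4 = 1330 pm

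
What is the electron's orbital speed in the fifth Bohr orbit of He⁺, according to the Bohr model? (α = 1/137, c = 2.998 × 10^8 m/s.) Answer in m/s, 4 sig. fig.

v_n = Zαc/n = 2 × 0.007299 × 2.998 × 10^8 / 5
    = 8.753 × 10^5 m/s

8.753 × 10^5 m/s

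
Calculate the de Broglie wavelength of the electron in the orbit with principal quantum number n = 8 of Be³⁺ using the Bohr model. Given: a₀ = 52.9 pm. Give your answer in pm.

665 pm

The Bohr quantisation condition is nλ = 2πr_n.
r_n = n²a₀/Z = 846 pm
λ = 2πr_n/n = 2π·846/8 = 665 pm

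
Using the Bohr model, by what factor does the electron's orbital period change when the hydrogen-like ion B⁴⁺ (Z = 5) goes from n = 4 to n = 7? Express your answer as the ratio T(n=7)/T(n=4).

T ∝ Z^-2 · n^3; with Z fixed, T ∝ n^3.
T(n=7)/T(n=4) = (7/4)^3 = 343/64

343/64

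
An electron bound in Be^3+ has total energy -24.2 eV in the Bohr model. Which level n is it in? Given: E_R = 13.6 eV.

E_n = −E_R Z²/n² ⇒ n² = E_R Z²/(−E_n) = 13.6 × 4² / 24.2 ≈ 8.99
n = 3

3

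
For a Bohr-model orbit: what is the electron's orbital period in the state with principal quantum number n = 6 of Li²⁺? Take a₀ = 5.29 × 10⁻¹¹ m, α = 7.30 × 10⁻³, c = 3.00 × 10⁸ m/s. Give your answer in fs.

3.64 fs

r = n²a₀/Z = 6²·5.29 × 10⁻¹¹/3 = 6.35 × 10⁻¹⁰ m
v = Zαc/n = 3·0.00730·3.00 × 10⁸/6 = 1.09 × 10⁶ m/s
T = 2πr/v = 3.64 × 10⁻¹⁵ s = 3.64 fs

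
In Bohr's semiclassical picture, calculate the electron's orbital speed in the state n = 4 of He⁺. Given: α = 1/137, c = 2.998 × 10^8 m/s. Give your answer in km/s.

v_n = Zαc/n = 2 × 0.007299 × 2.998 × 10^8 / 4
    = 1094 km/s

1094 km/s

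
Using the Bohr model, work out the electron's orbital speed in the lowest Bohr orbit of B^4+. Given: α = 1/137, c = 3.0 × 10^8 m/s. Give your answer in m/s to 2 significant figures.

v_n = Zαc/n = 5 × 0.0073 × 3.0 × 10^8 / 1
    = 1.1 × 10^7 m/s

1.1 × 10^7 m/s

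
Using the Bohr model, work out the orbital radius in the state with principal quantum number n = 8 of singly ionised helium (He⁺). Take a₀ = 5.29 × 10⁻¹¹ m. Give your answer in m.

r_n = n²a₀/Z = 8² × 5.29 × 10⁻¹¹ / 2
    = 64 × 5.29 × 10⁻¹¹ / 2 = 1.69 × 10⁻⁹ m

1.69 × 10⁻⁹ m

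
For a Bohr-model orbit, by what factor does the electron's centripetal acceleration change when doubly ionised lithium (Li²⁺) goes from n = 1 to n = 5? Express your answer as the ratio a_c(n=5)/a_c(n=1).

a_c ∝ Z^3 · n^-4; with Z fixed, a_c ∝ n^-4.
a_c(n=5)/a_c(n=1) = (5/1)^-4 = 1/625

1/625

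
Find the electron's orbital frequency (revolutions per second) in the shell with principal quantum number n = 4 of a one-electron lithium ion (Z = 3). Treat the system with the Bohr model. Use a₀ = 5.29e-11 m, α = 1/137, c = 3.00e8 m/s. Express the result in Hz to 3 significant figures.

9.26e14 Hz

r = n²a₀/Z = 2.82e-10 m, v = Zαc/n = 1.64e6 m/s
f = v/(2πr) = 9.26e14 Hz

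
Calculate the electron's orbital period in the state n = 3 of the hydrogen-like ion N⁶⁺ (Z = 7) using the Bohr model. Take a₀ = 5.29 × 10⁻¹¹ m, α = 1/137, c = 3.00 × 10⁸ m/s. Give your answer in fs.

0.0836 fs

r = n²a₀/Z = 3²·5.29 × 10⁻¹¹/7 = 6.80 × 10⁻¹¹ m
v = Zαc/n = 7·0.00730·3.00 × 10⁸/3 = 5.11 × 10⁶ m/s
T = 2πr/v = 8.36 × 10⁻¹⁷ s = 0.0836 fs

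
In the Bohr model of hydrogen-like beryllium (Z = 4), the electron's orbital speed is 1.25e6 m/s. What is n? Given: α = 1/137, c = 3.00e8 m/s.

7

v_n = Zαc/n ⇒ n = Zαc/v = 4 × 0.00730 × 3.00e8 / 1.25e6 ≈ 7.01
n = 7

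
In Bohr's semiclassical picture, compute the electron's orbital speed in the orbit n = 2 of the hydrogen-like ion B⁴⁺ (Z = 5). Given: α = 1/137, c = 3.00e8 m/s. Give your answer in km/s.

5470 km/s

v_n = Zαc/n = 5 × 0.00730 × 3.00e8 / 2
    = 5470 km/s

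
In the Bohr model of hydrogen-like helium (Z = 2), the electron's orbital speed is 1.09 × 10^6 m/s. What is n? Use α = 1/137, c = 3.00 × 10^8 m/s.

v_n = Zαc/n ⇒ n = Zαc/v = 2 × 0.00730 × 3.00 × 10^8 / 1.09 × 10^6 ≈ 4.02
n = 4

4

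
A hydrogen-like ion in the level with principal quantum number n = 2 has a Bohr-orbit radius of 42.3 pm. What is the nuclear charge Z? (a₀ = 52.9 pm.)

5

r_n = n²a₀/Z ⇒ Z = n²a₀/r = 2² × 52.9 / 42.3 ≈ 5.00
Z = 5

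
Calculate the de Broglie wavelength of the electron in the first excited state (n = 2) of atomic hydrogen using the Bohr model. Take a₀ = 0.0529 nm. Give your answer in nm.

0.665 nm

The Bohr quantisation condition is nλ = 2πr_n.
r_n = n²a₀/Z = 0.212 nm
λ = 2πr_n/n = 2π·0.212/2 = 0.665 nm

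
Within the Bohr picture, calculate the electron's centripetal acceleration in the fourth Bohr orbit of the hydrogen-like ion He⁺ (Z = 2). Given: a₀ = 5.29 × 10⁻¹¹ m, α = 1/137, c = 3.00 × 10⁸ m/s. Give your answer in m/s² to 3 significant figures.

r = n²a₀/Z = 4.23 × 10⁻¹⁰ m, v = Zαc/n = 1.09 × 10⁶ m/s
a = v²/r = (1.09 × 10⁶)² / 4.23 × 10⁻¹⁰ = 2.83 × 10²¹ m/s²

2.83 × 10²¹ m/s²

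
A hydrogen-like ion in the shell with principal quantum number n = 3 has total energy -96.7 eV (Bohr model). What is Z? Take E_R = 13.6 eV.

8

E_n = −E_R Z²/n² ⇒ Z² = −E_n n²/E_R = 96.7 × 3² / 13.6 ≈ 63.99
Z = 8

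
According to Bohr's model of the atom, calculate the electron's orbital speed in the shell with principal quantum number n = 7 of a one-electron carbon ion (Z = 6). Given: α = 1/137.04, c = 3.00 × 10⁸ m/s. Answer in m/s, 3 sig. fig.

1.88 × 10⁶ m/s

v_n = Zαc/n = 6 × 0.00730 × 3.00 × 10⁸ / 7
    = 1.88 × 10⁶ m/s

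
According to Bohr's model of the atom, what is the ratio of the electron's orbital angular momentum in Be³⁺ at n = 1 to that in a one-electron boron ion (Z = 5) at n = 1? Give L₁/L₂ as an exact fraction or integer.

L = nℏ is independent of Z.
L₁/L₂ = n₁/n₂ = 1/1 = 1

1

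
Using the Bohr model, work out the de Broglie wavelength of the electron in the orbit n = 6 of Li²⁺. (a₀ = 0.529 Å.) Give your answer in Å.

The Bohr quantisation condition is nλ = 2πr_n.
r_n = n²a₀/Z = 6.35 Å
λ = 2πr_n/n = 2π·6.35/6 = 6.65 Å

6.65 Å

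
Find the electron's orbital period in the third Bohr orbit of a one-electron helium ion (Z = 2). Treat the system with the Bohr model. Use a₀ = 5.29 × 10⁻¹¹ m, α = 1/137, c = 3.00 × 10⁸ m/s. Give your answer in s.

1.02 × 10⁻¹⁵ s

r = n²a₀/Z = 3²·5.29 × 10⁻¹¹/2 = 2.38 × 10⁻¹⁰ m
v = Zαc/n = 2·0.00730·3.00 × 10⁸/3 = 1.46 × 10⁶ m/s
T = 2πr/v = 1.02 × 10⁻¹⁵ s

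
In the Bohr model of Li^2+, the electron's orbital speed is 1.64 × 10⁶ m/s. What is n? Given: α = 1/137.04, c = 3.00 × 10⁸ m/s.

4

v_n = Zαc/n ⇒ n = Zαc/v = 3 × 0.00730 × 3.00 × 10⁸ / 1.64 × 10⁶ ≈ 4.00
n = 4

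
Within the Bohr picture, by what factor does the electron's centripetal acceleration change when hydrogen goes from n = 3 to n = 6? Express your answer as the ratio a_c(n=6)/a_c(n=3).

a_c ∝ Z^3 · n^-4; with Z fixed, a_c ∝ n^-4.
a_c(n=6)/a_c(n=3) = (6/3)^-4 = 1/16

1/16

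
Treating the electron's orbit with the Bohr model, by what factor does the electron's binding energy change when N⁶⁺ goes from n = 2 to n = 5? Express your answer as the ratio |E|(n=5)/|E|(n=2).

4/25

|E| ∝ Z^2 · n^-2; with Z fixed, |E| ∝ n^-2.
|E|(n=5)/|E|(n=2) = (5/2)^-2 = 4/25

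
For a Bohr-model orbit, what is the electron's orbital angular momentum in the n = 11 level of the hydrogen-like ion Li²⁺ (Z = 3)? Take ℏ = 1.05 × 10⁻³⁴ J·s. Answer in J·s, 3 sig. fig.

1.16 × 10⁻³³ J·s

L_n = nℏ = 11 × 1.05 × 10⁻³⁴ = 1.16 × 10⁻³³ J·s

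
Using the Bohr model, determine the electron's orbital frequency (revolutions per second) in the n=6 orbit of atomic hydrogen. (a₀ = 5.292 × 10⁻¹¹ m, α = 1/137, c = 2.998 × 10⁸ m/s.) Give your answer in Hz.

r = n²a₀/Z = 1.905 × 10⁻⁹ m, v = Zαc/n = 3.647 × 10⁵ m/s
f = v/(2πr) = 3.047 × 10¹³ Hz

3.047 × 10¹³ Hz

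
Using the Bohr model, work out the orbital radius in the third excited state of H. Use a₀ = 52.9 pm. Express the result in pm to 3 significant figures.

r_n = n²a₀/Z = 4² × 52.9 / 1
    = 16 × 52.9 / 1 = 846 pm

846 pm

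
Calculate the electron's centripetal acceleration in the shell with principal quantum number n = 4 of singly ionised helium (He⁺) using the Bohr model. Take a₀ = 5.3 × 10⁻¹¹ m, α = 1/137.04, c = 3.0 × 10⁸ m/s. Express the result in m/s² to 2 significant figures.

2.8 × 10²¹ m/s²

r = n²a₀/Z = 4.2 × 10⁻¹⁰ m, v = Zαc/n = 1.1 × 10⁶ m/s
a = v²/r = (1.1 × 10⁶)² / 4.2 × 10⁻¹⁰ = 2.8 × 10²¹ m/s²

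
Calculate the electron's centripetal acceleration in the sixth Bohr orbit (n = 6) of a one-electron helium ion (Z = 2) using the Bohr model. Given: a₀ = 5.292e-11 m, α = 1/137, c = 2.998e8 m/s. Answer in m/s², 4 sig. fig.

5.586e20 m/s²

r = n²a₀/Z = 9.526e-10 m, v = Zαc/n = 7.294e5 m/s
a = v²/r = (7.294e5)² / 9.526e-10 = 5.586e20 m/s²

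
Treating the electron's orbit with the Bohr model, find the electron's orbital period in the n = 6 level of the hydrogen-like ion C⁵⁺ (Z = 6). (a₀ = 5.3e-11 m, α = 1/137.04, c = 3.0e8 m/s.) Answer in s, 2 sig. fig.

9.1e-16 s

r = n²a₀/Z = 6²·5.3e-11/6 = 3.2e-10 m
v = Zαc/n = 6·0.0073·3.0e8/6 = 2.2e6 m/s
T = 2πr/v = 9.1e-16 s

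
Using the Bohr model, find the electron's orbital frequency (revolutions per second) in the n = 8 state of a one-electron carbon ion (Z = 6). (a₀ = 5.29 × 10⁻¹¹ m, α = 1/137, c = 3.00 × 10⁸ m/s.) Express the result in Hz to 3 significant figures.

r = n²a₀/Z = 5.64 × 10⁻¹⁰ m, v = Zαc/n = 1.64 × 10⁶ m/s
f = v/(2πr) = 4.63 × 10¹⁴ Hz

4.63 × 10¹⁴ Hz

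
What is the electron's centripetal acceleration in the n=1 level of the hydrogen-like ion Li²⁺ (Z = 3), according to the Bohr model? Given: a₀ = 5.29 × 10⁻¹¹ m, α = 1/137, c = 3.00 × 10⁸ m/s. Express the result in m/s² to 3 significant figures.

2.45 × 10²⁴ m/s²

r = n²a₀/Z = 1.76 × 10⁻¹¹ m, v = Zαc/n = 6.57 × 10⁶ m/s
a = v²/r = (6.57 × 10⁶)² / 1.76 × 10⁻¹¹ = 2.45 × 10²⁴ m/s²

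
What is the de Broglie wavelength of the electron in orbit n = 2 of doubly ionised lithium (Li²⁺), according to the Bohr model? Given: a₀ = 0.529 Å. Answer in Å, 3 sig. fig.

The Bohr quantisation condition is nλ = 2πr_n.
r_n = n²a₀/Z = 0.705 Å
λ = 2πr_n/n = 2π·0.705/2 = 2.22 Å

2.22 Å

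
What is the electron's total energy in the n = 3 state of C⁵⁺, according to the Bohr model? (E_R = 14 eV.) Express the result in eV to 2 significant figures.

-56 eV

E_n = −E_R·Z²/n² = −14 × 6²/3² = -56 eV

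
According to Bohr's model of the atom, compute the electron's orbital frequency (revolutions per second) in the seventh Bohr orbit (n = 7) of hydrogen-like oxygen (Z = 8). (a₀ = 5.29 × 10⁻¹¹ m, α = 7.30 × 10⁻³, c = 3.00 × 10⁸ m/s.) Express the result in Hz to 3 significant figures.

r = n²a₀/Z = 3.24 × 10⁻¹⁰ m, v = Zαc/n = 2.50 × 10⁶ m/s
f = v/(2πr) = 1.23 × 10¹⁵ Hz

1.23 × 10¹⁵ Hz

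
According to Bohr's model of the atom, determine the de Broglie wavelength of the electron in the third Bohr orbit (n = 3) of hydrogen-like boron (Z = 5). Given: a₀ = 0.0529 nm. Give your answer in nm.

The Bohr quantisation condition is nλ = 2πr_n.
r_n = n²a₀/Z = 0.0952 nm
λ = 2πr_n/n = 2π·0.0952/3 = 0.199 nm

0.199 nm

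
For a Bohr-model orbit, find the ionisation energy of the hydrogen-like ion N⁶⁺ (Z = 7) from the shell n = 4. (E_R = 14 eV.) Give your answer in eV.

E_n = −E_R·Z²/n² = −14 × 7²/4² eV = -43 eV
Ionisation energy = −E_n = 43 eV

43 eV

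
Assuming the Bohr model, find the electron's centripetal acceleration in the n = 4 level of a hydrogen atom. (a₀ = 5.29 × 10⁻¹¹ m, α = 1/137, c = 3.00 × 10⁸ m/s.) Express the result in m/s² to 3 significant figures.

3.54 × 10²⁰ m/s²

r = n²a₀/Z = 8.46 × 10⁻¹⁰ m, v = Zαc/n = 5.47 × 10⁵ m/s
a = v²/r = (5.47 × 10⁵)² / 8.46 × 10⁻¹⁰ = 3.54 × 10²⁰ m/s²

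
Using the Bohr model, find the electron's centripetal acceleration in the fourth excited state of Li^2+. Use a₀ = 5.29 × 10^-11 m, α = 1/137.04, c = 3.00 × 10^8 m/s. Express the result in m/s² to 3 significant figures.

3.91 × 10^21 m/s²

r = n²a₀/Z = 4.41 × 10^-10 m, v = Zαc/n = 1.31 × 10^6 m/s
a = v²/r = (1.31 × 10^6)² / 4.41 × 10^-10 = 3.91 × 10^21 m/s²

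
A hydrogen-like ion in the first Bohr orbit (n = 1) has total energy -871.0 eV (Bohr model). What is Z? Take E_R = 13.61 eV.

8

E_n = −E_R Z²/n² ⇒ Z² = −E_n n²/E_R = 871.0 × 1² / 13.61 ≈ 64.00
Z = 8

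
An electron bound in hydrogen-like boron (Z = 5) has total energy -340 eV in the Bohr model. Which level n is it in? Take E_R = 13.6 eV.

E_n = −E_R Z²/n² ⇒ n² = E_R Z²/(−E_n) = 13.6 × 5² / 340 ≈ 1.00
n = 1

1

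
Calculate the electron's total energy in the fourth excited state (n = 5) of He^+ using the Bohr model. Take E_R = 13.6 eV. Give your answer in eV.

-2.18 eV

E_n = −E_R·Z²/n² = −13.6 × 2²/5² = -2.18 eV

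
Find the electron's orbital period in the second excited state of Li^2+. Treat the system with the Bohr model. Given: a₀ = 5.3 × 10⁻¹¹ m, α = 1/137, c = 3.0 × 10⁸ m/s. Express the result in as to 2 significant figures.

r = n²a₀/Z = 3²·5.3 × 10⁻¹¹/3 = 1.6 × 10⁻¹⁰ m
v = Zαc/n = 3·0.0073·3.0 × 10⁸/3 = 2.2 × 10⁶ m/s
T = 2πr/v = 4.6 × 10⁻¹⁶ s = 460 as

460 as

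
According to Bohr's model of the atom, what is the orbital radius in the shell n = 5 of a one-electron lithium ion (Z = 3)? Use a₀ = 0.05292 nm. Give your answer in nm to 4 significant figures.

0.4410 nm

r_n = n²a₀/Z = 5² × 0.05292 / 3
    = 25 × 0.05292 / 3 = 0.4410 nm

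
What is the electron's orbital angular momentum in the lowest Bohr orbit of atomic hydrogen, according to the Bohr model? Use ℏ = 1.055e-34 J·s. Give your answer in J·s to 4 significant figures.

L_n = nℏ = 1 × 1.055e-34 = 1.055e-34 J·s

1.055e-34 J·s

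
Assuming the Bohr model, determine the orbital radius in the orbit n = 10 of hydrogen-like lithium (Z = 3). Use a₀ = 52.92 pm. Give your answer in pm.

r_n = n²a₀/Z = 10² × 52.92 / 3
    = 100 × 52.92 / 3 = 1764 pm

1764 pm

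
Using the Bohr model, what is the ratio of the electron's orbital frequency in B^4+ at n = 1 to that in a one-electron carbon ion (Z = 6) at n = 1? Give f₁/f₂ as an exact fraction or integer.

f ∝ Z^2 · n^-3
f₁/f₂ = (5/6)^2 · (1/1)^-3 = 25/36

25/36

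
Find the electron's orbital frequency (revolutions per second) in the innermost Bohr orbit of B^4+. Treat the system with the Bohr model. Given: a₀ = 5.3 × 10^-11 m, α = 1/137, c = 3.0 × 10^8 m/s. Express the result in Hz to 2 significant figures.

r = n²a₀/Z = 1.1 × 10^-11 m, v = Zαc/n = 1.1 × 10^7 m/s
f = v/(2πr) = 1.6 × 10^17 Hz

1.6 × 10^17 Hz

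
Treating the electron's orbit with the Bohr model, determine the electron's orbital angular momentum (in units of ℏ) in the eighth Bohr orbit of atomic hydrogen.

L_n = nℏ, so L/ℏ = n = 8.

8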